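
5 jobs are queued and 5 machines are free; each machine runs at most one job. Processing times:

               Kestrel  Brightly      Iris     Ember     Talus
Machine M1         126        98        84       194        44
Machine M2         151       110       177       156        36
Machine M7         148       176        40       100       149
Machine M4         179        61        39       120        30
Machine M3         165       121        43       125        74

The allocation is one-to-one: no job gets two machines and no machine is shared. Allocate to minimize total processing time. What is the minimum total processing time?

Optimal: Kestrel→Machine M1 (126 min), Brightly→Machine M4 (61 min), Iris→Machine M3 (43 min), Ember→Machine M7 (100 min), Talus→Machine M2 (36 min) — total 126+61+43+100+36 = 366 min.
Row-greedy (each job in turn takes its cheapest remaining machine) gives 388 min, worse by 22.
Swapping Iris↔Brightly (Iris→Machine M4 39 min, Brightly→Machine M3 121 min) adds 56.

Min total: 366 min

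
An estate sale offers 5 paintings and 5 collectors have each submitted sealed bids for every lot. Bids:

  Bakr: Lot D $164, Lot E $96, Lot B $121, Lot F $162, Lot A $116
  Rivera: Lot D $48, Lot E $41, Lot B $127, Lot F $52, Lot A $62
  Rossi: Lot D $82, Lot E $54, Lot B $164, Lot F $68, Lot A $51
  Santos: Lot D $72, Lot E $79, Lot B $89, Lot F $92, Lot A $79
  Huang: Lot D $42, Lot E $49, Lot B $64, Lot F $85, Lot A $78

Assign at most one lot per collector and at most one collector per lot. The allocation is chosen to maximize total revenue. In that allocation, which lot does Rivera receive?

Rivera receives Lot A.

Optimal: Bakr→Lot D ($164), Rivera→Lot A ($62), Rossi→Lot B ($164), Santos→Lot E ($79), Huang→Lot F ($85) — total 164+62+164+79+85 = $554.
Row-greedy (each collector in turn takes its best remaining lot) gives $516, worse by 38.
Rivera's own top lot is Lot B ($127), but forcing Rivera→Lot B and reassigning the rest optimally gives only $528 — worse by 26.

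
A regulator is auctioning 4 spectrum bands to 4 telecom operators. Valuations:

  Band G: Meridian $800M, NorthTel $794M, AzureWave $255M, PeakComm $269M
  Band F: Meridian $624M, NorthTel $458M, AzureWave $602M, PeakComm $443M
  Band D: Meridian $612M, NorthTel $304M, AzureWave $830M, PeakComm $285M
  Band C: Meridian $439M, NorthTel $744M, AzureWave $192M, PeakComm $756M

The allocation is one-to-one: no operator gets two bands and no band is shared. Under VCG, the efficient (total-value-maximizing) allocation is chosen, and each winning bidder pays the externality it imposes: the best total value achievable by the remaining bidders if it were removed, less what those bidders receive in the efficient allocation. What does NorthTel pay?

NorthTel pays $176M.

Efficient allocation: Meridian→Band F ($624M), NorthTel→Band G ($794M), AzureWave→Band D ($830M), PeakComm→Band C ($756M); total welfare W = $3004M.
NorthTel receives Band G at value $794M, so the others get W − 794 = $2210M.
Without NorthTel: best allocation of the remaining 3 bidders over all 4 bands is Meridian→Band G ($800M), AzureWave→Band D ($830M), PeakComm→Band C ($756M), total $2386M.
VCG payment = (others' best without NorthTel) − (others' welfare with NorthTel) = 2386 − 2210 = $176M.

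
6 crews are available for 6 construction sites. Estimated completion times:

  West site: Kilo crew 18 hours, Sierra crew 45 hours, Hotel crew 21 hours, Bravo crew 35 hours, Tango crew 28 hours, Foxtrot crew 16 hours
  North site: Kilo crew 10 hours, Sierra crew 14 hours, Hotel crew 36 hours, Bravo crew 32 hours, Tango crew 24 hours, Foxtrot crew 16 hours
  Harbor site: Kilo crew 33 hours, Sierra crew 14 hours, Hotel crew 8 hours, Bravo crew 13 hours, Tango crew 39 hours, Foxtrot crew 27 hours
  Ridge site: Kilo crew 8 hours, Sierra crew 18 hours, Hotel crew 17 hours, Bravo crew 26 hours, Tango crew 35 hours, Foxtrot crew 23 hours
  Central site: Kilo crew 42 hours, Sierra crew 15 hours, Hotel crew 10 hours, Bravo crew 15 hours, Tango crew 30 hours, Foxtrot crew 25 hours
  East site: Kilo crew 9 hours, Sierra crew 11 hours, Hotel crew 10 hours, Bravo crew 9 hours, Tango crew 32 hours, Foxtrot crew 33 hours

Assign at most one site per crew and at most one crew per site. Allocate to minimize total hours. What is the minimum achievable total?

Min total: 80 hours

Optimal: Kilo crew→Ridge site (8 hours), Sierra crew→Central site (15 hours), Hotel crew→Harbor site (8 hours), Bravo crew→East site (9 hours), Tango crew→North site (24 hours), Foxtrot crew→West site (16 hours) — total 8+15+8+9+24+16 = 80 hours.
Column-greedy (each site in turn goes to its cheapest remaining crew) gives 99 hours, worse by 19.
Swapping Foxtrot crew↔Sierra crew (Foxtrot crew→Central site 25 hours, Sierra crew→West site 45 hours) adds 39.
No other one-to-one assignment undercuts 80 hours.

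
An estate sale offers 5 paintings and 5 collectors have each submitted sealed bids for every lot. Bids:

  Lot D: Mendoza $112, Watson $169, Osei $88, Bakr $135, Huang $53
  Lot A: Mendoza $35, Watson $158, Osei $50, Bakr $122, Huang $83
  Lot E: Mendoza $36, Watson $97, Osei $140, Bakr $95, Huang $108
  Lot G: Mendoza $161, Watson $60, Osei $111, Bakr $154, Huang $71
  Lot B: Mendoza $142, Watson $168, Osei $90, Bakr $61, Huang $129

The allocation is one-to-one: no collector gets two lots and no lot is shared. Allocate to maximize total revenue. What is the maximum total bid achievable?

Treat this as an assignment problem: match each collector to one lot.
Optimal: Mendoza→Lot G ($161), Watson→Lot A ($158), Osei→Lot E ($140), Bakr→Lot D ($135), Huang→Lot B ($129) — total 161+158+140+135+129 = $723.
Max-entry greedy (repeatedly take the single best remaining cell) gives $721, worse by 2.

Max total: $723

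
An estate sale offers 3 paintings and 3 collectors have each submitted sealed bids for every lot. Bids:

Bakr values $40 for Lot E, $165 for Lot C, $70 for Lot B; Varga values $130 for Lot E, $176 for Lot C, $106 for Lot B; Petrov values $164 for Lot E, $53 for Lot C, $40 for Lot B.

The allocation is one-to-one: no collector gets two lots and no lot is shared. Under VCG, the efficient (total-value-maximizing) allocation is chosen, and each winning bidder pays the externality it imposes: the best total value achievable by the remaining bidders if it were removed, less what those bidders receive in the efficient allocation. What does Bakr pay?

Efficient allocation: Bakr→Lot C ($165), Varga→Lot B ($106), Petrov→Lot E ($164); total welfare W = $435.
Bakr receives Lot C at value $165, so the others get W − 165 = $270.
Without Bakr: best allocation of the remaining 2 bidders over all 3 lots is Varga→Lot C ($176), Petrov→Lot E ($164), total $340.
VCG payment = (others' best without Bakr) − (others' welfare with Bakr) = 340 − 270 = $70.

Bakr pays $70.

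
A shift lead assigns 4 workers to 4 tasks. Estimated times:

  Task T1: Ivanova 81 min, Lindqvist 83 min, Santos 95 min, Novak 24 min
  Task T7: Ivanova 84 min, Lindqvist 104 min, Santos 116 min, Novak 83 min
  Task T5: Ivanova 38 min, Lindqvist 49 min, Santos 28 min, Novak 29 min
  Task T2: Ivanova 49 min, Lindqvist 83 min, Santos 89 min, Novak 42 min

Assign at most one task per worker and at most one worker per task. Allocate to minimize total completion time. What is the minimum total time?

Optimal: Ivanova→Task T2 (49 min), Lindqvist→Task T7 (104 min), Santos→Task T5 (28 min), Novak→Task T1 (24 min) — total 49+104+28+24 = 205 min.
Row-greedy (each worker in turn takes its cheapest remaining task) gives 293 min, worse by 88.
Next-best assignment: Ivanova→Task T7, Lindqvist→Task T2, Santos→Task T5, Novak→Task T1 = 219 min.
Swapping Novak↔Ivanova (Novak→Task T2 42 min, Ivanova→Task T1 81 min) adds 50.
Every other assignment is strictly worse.

Minimum total: 205 min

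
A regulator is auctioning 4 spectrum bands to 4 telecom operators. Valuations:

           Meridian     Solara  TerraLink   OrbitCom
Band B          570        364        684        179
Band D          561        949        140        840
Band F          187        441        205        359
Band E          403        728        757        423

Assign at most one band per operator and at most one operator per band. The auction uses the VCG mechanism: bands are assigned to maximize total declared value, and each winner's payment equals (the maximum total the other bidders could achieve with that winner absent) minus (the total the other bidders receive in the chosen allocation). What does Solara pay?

Solara pays $481M.

Efficient allocation: Meridian→Band B ($570M), Solara→Band D ($949M), TerraLink→Band E ($757M), OrbitCom→Band F ($359M); total welfare W = $2635M.
Solara receives Band D at value $949M, so the others get W − 949 = $1686M.
Without Solara: best allocation of the remaining 3 bidders over all 4 bands is Meridian→Band B ($570M), TerraLink→Band E ($757M), OrbitCom→Band D ($840M), total $2167M.
VCG payment = (others' best without Solara) − (others' welfare with Solara) = 2167 − 1686 = $481M.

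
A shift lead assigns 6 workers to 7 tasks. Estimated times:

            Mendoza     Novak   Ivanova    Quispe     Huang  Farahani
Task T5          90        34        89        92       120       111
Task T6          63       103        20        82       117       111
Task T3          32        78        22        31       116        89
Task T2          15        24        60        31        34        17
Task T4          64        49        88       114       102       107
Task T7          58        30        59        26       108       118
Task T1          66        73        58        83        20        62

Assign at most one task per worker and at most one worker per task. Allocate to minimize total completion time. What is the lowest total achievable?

Min total: 149 min

Optimal: Mendoza→Task T3 (32 min), Novak→Task T5 (34 min), Ivanova→Task T6 (20 min), Quispe→Task T7 (26 min), Huang→Task T1 (20 min), Farahani→Task T2 (17 min) — total 32+34+20+26+20+17 = 149 min.
Row-greedy (each worker in turn takes its cheapest remaining task) gives 223 min, worse by 74.
Next-best assignment: Mendoza→Task T3, Novak→Task T4, Ivanova→Task T6, Quispe→Task T7, Huang→Task T1, Farahani→Task T2 = 164 min.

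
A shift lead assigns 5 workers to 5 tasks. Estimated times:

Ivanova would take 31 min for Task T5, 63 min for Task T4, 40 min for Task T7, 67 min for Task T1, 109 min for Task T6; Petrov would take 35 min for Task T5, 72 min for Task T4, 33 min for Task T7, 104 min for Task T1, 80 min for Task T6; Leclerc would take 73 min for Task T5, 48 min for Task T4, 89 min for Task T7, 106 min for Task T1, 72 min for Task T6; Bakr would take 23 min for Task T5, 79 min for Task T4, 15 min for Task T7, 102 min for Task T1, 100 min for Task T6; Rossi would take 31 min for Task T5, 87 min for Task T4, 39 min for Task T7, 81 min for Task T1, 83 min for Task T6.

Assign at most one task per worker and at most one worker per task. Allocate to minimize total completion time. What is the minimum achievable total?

Optimal: Ivanova→Task T1 (67 min), Petrov→Task T6 (80 min), Leclerc→Task T4 (48 min), Bakr→Task T7 (15 min), Rossi→Task T5 (31 min) — total 67+80+48+15+31 = 241 min.
Row-greedy (each worker in turn takes its cheapest remaining task) gives 293 min, worse by 52.

Min total: 241 min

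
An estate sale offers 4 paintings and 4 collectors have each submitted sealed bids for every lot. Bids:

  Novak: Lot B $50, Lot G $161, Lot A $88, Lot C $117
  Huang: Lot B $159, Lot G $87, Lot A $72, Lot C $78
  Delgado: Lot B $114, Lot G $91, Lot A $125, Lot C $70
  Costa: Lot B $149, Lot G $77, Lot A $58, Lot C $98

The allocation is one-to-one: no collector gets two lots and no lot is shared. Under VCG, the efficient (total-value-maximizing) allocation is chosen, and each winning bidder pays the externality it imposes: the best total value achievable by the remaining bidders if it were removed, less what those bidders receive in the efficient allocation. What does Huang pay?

Efficient allocation: Novak→Lot G ($161), Huang→Lot B ($159), Delgado→Lot A ($125), Costa→Lot C ($98); total welfare W = $543.
Huang receives Lot B at value $159, so the others get W − 159 = $384.
Without Huang: best allocation of the remaining 3 bidders over all 4 lots is Novak→Lot G ($161), Delgado→Lot A ($125), Costa→Lot B ($149), total $435.
VCG payment = (others' best without Huang) − (others' welfare with Huang) = 435 − 384 = $51.

Huang pays $51.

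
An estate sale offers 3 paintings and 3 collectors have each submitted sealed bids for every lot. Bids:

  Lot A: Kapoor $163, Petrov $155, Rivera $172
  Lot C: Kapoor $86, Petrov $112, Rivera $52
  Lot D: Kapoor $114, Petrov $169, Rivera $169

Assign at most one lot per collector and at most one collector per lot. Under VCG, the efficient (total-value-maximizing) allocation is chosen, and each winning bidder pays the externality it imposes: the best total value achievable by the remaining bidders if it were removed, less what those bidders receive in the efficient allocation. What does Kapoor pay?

Efficient allocation: Kapoor→Lot A ($163), Petrov→Lot C ($112), Rivera→Lot D ($169); total welfare W = $444.
Kapoor receives Lot A at value $163, so the others get W − 163 = $281.
Without Kapoor: best allocation of the remaining 2 bidders over all 3 lots is Petrov→Lot D ($169), Rivera→Lot A ($172), total $341.
VCG payment = (others' best without Kapoor) − (others' welfare with Kapoor) = 341 − 281 = $60.

Kapoor pays $60.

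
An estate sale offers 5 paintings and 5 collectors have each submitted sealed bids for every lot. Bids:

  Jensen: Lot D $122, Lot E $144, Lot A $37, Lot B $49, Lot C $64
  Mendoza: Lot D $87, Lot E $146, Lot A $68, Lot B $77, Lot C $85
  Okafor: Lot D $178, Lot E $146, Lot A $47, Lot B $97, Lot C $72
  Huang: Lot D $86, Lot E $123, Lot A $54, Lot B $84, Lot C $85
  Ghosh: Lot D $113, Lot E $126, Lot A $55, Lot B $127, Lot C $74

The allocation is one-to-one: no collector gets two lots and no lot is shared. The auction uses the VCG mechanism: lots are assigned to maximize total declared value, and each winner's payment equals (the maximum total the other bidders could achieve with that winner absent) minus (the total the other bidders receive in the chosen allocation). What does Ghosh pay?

Efficient allocation: Jensen→Lot E ($144), Mendoza→Lot A ($68), Okafor→Lot D ($178), Huang→Lot C ($85), Ghosh→Lot B ($127); total welfare W = $602.
Ghosh receives Lot B at value $127, so the others get W − 127 = $475.
Without Ghosh: best allocation of the remaining 4 bidders over all 5 lots is Jensen→Lot E ($144), Mendoza→Lot C ($85), Okafor→Lot D ($178), Huang→Lot B ($84), total $491.
VCG payment = (others' best without Ghosh) − (others' welfare with Ghosh) = 491 − 475 = $16.

Ghosh pays $16.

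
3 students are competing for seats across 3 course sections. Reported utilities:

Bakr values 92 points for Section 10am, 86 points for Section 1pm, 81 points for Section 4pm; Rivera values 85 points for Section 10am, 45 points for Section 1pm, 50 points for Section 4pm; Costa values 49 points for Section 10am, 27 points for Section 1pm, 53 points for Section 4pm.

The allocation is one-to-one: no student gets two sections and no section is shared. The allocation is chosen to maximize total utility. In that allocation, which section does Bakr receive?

Optimal: Bakr→Section 1pm (86 points), Rivera→Section 10am (85 points), Costa→Section 4pm (53 points) — total 86+85+53 = 224 points.
Row-greedy (each student in turn takes its best remaining section) gives 169 points, worse by 55.
Checked against all permutations: 224 points is optimal.
Bakr's own top section is Section 10am (92 points), but forcing Bakr→Section 10am and reassigning the rest optimally gives only 190 points — worse by 34.

Bakr receives Section 1pm.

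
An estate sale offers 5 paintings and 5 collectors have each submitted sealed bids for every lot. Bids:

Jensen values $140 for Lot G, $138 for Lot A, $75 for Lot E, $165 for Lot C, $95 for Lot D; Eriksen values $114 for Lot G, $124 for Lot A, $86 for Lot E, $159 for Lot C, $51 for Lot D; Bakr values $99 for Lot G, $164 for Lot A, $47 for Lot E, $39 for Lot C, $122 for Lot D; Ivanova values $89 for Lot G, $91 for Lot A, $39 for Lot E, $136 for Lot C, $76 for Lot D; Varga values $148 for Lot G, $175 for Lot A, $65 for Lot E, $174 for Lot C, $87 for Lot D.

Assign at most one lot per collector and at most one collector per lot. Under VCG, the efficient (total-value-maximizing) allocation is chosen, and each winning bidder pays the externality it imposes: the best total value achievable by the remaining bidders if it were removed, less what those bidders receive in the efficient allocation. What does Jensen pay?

Efficient allocation: Jensen→Lot G ($140), Eriksen→Lot E ($86), Bakr→Lot D ($122), Ivanova→Lot C ($136), Varga→Lot A ($175); total welfare W = $659.
Jensen receives Lot G at value $140, so the others get W − 140 = $519.
Without Jensen: best allocation of the remaining 4 bidders over all 5 lots is Eriksen→Lot G ($114), Bakr→Lot D ($122), Ivanova→Lot C ($136), Varga→Lot A ($175), total $547.
VCG payment = (others' best without Jensen) − (others' welfare with Jensen) = 547 − 519 = $28.

Jensen pays $28.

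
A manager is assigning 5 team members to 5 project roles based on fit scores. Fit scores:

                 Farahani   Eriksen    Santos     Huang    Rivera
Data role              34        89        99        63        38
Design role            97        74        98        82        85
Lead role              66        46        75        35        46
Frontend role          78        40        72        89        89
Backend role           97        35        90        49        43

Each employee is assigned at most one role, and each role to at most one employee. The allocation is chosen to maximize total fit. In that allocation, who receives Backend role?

Farahani receives Backend role.

This is the linear assignment problem.
Optimal: Farahani→Backend role (97 pts), Eriksen→Data role (89 pts), Santos→Lead role (75 pts), Huang→Frontend role (89 pts), Rivera→Design role (85 pts) — total 97+89+75+89+85 = 435 pts.
Max-entry greedy (repeatedly take the single best remaining cell) gives 374 pts, worse by 61.
Farahani's own top role is Design role (97 pts), but forcing Farahani→Design role and reassigning the rest optimally gives only 411 pts — worse by 24.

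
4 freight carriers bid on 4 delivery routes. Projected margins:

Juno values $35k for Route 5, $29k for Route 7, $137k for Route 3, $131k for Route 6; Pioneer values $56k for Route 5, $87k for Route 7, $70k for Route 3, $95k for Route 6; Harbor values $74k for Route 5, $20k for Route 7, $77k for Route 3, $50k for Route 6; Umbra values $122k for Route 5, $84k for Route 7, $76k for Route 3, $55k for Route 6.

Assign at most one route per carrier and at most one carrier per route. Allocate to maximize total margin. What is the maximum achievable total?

Optimal: Juno→Route 6 ($131k), Pioneer→Route 7 ($87k), Harbor→Route 3 ($77k), Umbra→Route 5 ($122k) — total 131+87+77+122 = $417k.
Row-greedy (each carrier in turn takes its best remaining route) gives $390k, worse by 27.
Checked against all permutations: $417k is optimal.

Max total: $417k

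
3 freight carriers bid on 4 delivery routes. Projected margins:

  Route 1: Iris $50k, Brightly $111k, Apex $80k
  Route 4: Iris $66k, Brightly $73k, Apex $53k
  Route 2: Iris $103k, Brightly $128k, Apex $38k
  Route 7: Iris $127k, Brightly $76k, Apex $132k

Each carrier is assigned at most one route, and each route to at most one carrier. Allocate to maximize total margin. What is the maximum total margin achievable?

Maximum total: $346k

Optimal: Iris→Route 2 ($103k), Brightly→Route 1 ($111k), Apex→Route 7 ($132k) — total 103+111+132 = $346k.
Max-entry greedy (repeatedly take the single best remaining cell) gives $326k, worse by 20.
Swapping Apex↔Brightly (Apex→Route 1 $80k, Brightly→Route 7 $76k) loses 87.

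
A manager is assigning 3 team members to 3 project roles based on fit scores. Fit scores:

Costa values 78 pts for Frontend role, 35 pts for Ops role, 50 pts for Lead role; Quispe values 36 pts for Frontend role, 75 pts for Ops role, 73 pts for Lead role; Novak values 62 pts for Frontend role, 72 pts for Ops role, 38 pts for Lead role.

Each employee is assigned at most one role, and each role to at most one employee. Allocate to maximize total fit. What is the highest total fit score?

Maximum total: 223 pts

Optimal: Costa→Frontend role (78 pts), Quispe→Lead role (73 pts), Novak→Ops role (72 pts) — total 78+73+72 = 223 pts.
Next-best assignment: Costa→Frontend role, Quispe→Ops role, Novak→Lead role = 191 pts.
Swapping Quispe↔Costa (Quispe→Frontend role 36 pts, Costa→Lead role 50 pts) loses 65.
Every other assignment is strictly worse.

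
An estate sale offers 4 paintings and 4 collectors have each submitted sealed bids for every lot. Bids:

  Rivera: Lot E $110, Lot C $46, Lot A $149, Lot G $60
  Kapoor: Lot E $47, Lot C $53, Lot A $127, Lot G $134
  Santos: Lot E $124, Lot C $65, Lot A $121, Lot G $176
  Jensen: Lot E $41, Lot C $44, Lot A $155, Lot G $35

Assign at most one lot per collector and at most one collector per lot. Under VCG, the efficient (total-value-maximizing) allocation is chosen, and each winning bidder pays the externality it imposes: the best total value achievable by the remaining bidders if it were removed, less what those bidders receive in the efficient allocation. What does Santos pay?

Efficient allocation: Rivera→Lot E ($110), Kapoor→Lot C ($53), Santos→Lot G ($176), Jensen→Lot A ($155); total welfare W = $494.
Santos receives Lot G at value $176, so the others get W − 176 = $318.
Without Santos: best allocation of the remaining 3 bidders over all 4 lots is Rivera→Lot E ($110), Kapoor→Lot G ($134), Jensen→Lot A ($155), total $399.
VCG payment = (others' best without Santos) − (others' welfare with Santos) = 399 − 318 = $81.

Santos pays $81.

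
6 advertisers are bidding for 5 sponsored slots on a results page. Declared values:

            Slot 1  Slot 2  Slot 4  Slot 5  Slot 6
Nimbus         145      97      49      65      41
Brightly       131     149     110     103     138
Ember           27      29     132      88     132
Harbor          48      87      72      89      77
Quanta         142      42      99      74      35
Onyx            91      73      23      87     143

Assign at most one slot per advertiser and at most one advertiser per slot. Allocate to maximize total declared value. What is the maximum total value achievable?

Optimal: Nimbus→Slot 1 ($145), Brightly→Slot 2 ($149), Ember→Slot 4 ($132), Harbor→Slot 5 ($89), Onyx→Slot 6 ($143) — total 145+149+132+89+143 = $658.
Row-greedy (each advertiser in turn takes its best remaining slot) gives $550, worse by 108.
Swapping Nimbus↔Harbor (Nimbus→Slot 5 $65, Harbor→Slot 1 $48) loses 121.

Maximum total: $658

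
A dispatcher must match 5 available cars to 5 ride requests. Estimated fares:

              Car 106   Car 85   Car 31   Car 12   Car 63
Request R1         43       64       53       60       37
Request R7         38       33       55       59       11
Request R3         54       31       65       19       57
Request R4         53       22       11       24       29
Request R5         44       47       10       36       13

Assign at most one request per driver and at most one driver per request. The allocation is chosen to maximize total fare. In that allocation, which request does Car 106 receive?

Car 106 receives Request R4.

Optimal: Car 106→Request R4 ($53), Car 85→Request R5 ($47), Car 31→Request R7 ($55), Car 12→Request R1 ($60), Car 63→Request R3 ($57) — total 53+47+55+60+57 = $272.
Swapping Car 31↔Car 12 (Car 31→Request R1 $53, Car 12→Request R7 $59) loses 3.
Checked against all permutations: $272 is optimal.
Car 106's own top request is Request R3 ($54), but forcing Car 106→Request R3 and reassigning the rest optimally gives only $245 — worse by 27.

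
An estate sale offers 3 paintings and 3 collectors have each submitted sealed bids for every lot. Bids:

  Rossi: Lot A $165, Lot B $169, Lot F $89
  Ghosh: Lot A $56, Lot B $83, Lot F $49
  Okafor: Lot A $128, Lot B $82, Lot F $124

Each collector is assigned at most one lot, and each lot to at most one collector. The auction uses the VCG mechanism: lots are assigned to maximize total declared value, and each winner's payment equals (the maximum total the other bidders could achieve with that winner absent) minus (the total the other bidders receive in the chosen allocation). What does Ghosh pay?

Ghosh pays $8.

Efficient allocation: Rossi→Lot A ($165), Ghosh→Lot B ($83), Okafor→Lot F ($124); total welfare W = $372.
Ghosh receives Lot B at value $83, so the others get W − 83 = $289.
Without Ghosh: best allocation of the remaining 2 bidders over all 3 lots is Rossi→Lot B ($169), Okafor→Lot A ($128), total $297.
VCG payment = (others' best without Ghosh) − (others' welfare with Ghosh) = 297 − 289 = $8.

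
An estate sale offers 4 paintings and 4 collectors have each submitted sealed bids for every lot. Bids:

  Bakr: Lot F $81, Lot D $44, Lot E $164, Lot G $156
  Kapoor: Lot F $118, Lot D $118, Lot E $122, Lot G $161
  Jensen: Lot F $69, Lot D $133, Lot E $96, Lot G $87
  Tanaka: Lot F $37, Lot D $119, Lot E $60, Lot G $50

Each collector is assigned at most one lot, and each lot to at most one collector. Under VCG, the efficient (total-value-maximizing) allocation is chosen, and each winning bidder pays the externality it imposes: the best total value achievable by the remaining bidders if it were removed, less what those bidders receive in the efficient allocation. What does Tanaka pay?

Tanaka pays $64.

Efficient allocation: Bakr→Lot E ($164), Kapoor→Lot G ($161), Jensen→Lot F ($69), Tanaka→Lot D ($119); total welfare W = $513.
Tanaka receives Lot D at value $119, so the others get W − 119 = $394.
Without Tanaka: best allocation of the remaining 3 bidders over all 4 lots is Bakr→Lot E ($164), Kapoor→Lot G ($161), Jensen→Lot D ($133), total $458.
VCG payment = (others' best without Tanaka) − (others' welfare with Tanaka) = 458 − 394 = $64.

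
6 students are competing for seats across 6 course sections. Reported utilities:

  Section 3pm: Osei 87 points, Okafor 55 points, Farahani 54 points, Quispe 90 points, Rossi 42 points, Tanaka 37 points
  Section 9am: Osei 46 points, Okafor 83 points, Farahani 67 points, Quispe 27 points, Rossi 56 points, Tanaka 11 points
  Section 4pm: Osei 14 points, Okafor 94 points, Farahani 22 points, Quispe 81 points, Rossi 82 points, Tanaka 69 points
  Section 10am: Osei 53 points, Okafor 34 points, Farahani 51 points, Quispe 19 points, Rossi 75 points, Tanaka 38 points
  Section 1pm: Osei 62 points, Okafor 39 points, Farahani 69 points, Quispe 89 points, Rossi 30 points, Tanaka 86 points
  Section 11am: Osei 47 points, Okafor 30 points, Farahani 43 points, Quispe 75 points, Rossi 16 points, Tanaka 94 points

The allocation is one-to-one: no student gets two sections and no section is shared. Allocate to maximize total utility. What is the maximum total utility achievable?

Optimal: Osei→Section 3pm (87 points), Okafor→Section 4pm (94 points), Farahani→Section 9am (67 points), Quispe→Section 1pm (89 points), Rossi→Section 10am (75 points), Tanaka→Section 11am (94 points) — total 87+94+67+89+75+94 = 506 points.
Max-entry greedy (repeatedly take the single best remaining cell) gives 468 points, worse by 38.
Next-best assignment: Osei→Section 3pm, Okafor→Section 9am, Farahani→Section 1pm, Quispe→Section 4pm, Rossi→Section 10am, Tanaka→Section 11am = 489 points.
Checked against all permutations: 506 points is optimal.

Max total: 506 points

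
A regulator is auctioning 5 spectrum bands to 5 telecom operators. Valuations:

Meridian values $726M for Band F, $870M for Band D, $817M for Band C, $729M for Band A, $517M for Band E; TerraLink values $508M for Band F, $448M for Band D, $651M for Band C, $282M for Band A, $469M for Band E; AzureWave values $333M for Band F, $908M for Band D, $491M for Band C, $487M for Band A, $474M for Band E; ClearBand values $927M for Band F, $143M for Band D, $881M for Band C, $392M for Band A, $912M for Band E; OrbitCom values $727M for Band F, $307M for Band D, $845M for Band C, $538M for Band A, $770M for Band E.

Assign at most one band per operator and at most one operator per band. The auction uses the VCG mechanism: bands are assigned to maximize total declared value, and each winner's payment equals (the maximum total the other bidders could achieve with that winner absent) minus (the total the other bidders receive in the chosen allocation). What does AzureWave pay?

AzureWave pays $141M.

Efficient allocation: Meridian→Band A ($729M), TerraLink→Band C ($651M), AzureWave→Band D ($908M), ClearBand→Band F ($927M), OrbitCom→Band E ($770M); total welfare W = $3985M.
AzureWave receives Band D at value $908M, so the others get W − 908 = $3077M.
Without AzureWave: best allocation of the remaining 4 bidders over all 5 bands is Meridian→Band D ($870M), TerraLink→Band C ($651M), ClearBand→Band F ($927M), OrbitCom→Band E ($770M), total $3218M.
VCG payment = (others' best without AzureWave) − (others' welfare with AzureWave) = 3218 − 3077 = $141M.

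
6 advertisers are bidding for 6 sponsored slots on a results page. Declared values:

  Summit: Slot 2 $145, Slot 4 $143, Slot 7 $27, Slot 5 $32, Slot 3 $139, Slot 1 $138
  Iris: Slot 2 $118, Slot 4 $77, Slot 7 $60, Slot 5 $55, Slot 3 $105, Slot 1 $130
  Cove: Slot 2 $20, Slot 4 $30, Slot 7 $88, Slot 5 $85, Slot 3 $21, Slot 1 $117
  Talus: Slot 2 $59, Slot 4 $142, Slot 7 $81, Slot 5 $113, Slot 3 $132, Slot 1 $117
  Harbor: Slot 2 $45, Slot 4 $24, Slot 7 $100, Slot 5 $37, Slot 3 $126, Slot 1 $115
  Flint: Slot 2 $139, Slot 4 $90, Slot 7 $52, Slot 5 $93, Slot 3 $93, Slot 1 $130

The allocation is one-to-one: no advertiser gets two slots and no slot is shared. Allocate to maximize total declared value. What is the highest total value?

Max total: $739

Optimal: Summit→Slot 4 ($143), Iris→Slot 1 ($130), Cove→Slot 7 ($88), Talus→Slot 5 ($113), Harbor→Slot 3 ($126), Flint→Slot 2 ($139) — total 143+130+88+113+126+139 = $739.
Checked against all permutations: $739 is optimal.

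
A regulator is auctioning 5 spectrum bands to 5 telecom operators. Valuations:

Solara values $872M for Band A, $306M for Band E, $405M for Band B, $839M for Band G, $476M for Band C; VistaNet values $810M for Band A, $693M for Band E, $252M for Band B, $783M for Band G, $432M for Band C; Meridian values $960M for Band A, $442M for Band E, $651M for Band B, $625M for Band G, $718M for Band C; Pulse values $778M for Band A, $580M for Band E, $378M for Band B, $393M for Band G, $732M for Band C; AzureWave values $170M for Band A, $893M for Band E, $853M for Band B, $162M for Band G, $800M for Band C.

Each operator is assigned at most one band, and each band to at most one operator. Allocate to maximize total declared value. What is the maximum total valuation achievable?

Maximum total: $4077M

Optimal: Solara→Band G ($839M), VistaNet→Band E ($693M), Meridian→Band A ($960M), Pulse→Band C ($732M), AzureWave→Band B ($853M) — total 839+693+960+732+853 = $4077M.
Max-entry greedy (repeatedly take the single best remaining cell) gives $3676M, worse by 401.
No other one-to-one assignment exceeds $4077M.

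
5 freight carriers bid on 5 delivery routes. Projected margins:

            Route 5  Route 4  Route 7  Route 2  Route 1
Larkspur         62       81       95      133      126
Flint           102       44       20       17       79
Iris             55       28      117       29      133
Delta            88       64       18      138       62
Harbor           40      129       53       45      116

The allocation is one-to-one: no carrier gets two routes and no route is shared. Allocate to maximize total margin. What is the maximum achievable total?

Maximum total: $612k

Optimal: Larkspur→Route 1 ($126k), Flint→Route 5 ($102k), Iris→Route 7 ($117k), Delta→Route 2 ($138k), Harbor→Route 4 ($129k) — total 126+102+117+138+129 = $612k.
Row-greedy (each carrier in turn takes its best remaining route) gives $485k, worse by 127.
Next-best assignment: Larkspur→Route 7, Flint→Route 5, Iris→Route 1, Delta→Route 2, Harbor→Route 4 = $597k.
Checked against all permutations: $612k is optimal.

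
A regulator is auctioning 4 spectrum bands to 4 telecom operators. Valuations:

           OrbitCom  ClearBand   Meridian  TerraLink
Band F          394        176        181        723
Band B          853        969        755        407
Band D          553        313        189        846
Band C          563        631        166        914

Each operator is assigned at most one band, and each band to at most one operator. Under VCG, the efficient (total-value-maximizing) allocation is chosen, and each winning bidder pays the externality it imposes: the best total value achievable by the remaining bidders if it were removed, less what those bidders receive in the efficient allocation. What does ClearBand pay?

Efficient allocation: OrbitCom→Band D ($553M), ClearBand→Band C ($631M), Meridian→Band B ($755M), TerraLink→Band F ($723M); total welfare W = $2662M.
ClearBand receives Band C at value $631M, so the others get W − 631 = $2031M.
Without ClearBand: best allocation of the remaining 3 bidders over all 4 bands is OrbitCom→Band D ($553M), Meridian→Band B ($755M), TerraLink→Band C ($914M), total $2222M.
VCG payment = (others' best without ClearBand) − (others' welfare with ClearBand) = 2222 − 2031 = $191M.

ClearBand pays $191M.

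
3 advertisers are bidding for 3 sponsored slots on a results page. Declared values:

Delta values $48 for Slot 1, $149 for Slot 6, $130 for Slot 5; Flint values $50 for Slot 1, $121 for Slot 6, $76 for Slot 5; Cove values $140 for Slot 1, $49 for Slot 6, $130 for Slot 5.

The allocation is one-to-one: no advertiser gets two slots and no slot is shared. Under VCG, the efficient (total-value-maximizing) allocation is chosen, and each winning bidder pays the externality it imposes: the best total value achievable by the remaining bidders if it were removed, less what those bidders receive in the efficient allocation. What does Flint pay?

Flint pays $19.

Efficient allocation: Delta→Slot 5 ($130), Flint→Slot 6 ($121), Cove→Slot 1 ($140); total welfare W = $391.
Flint receives Slot 6 at value $121, so the others get W − 121 = $270.
Without Flint: best allocation of the remaining 2 bidders over all 3 slots is Delta→Slot 6 ($149), Cove→Slot 1 ($140), total $289.
VCG payment = (others' best without Flint) − (others' welfare with Flint) = 289 − 270 = $19.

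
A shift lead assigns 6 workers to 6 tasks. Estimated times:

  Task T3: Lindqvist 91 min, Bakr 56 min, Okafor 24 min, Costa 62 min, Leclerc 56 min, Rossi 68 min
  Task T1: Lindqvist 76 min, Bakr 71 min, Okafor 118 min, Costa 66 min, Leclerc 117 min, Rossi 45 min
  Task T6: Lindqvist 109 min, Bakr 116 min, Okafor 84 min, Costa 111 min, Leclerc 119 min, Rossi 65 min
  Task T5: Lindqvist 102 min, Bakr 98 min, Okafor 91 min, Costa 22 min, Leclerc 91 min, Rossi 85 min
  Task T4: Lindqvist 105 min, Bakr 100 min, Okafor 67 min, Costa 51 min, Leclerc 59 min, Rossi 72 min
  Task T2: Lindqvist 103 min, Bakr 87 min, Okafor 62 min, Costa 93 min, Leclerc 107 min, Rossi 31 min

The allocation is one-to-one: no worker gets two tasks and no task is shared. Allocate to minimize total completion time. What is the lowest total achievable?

Optimal: Lindqvist→Task T6 (109 min), Bakr→Task T1 (71 min), Okafor→Task T3 (24 min), Costa→Task T5 (22 min), Leclerc→Task T4 (59 min), Rossi→Task T2 (31 min) — total 109+71+24+22+59+31 = 316 min.
Row-greedy (each worker in turn takes its cheapest remaining task) gives 340 min, worse by 24.
Next-best assignment: Lindqvist→Task T1, Bakr→Task T3, Okafor→Task T6, Costa→Task T5, Leclerc→Task T4, Rossi→Task T2 = 328 min.
Swapping Okafor↔Rossi (Okafor→Task T2 62 min, Rossi→Task T3 68 min) adds 75.

Minimum total: 316 min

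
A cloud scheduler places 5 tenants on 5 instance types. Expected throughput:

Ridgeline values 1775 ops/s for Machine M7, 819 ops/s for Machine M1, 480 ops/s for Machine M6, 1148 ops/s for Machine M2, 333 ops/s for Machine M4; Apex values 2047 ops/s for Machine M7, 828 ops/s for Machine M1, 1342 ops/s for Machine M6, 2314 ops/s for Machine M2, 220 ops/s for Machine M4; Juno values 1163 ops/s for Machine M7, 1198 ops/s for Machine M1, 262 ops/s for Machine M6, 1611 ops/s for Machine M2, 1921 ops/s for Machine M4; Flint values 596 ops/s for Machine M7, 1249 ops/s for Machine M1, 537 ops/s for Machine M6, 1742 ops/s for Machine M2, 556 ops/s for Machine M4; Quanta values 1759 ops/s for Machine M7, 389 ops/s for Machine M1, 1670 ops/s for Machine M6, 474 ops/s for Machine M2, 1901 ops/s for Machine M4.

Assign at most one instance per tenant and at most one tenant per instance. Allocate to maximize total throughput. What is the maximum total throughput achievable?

Optimal: Ridgeline→Machine M7 (1775 ops/s), Apex→Machine M2 (2314 ops/s), Juno→Machine M4 (1921 ops/s), Flint→Machine M1 (1249 ops/s), Quanta→Machine M6 (1670 ops/s) — total 1775+2314+1921+1249+1670 = 8929 ops/s.
Column-greedy (each instance in turn goes to its best remaining tenant) gives 6910 ops/s, worse by 2019.
Next-best assignment: Ridgeline→Machine M1, Apex→Machine M7, Juno→Machine M4, Flint→Machine M2, Quanta→Machine M6 = 8199 ops/s.
Swapping Quanta↔Flint (Quanta→Machine M1 389 ops/s, Flint→Machine M6 537 ops/s) loses 1993.
No other one-to-one assignment exceeds 8929 ops/s.

Max total: 8929 ops/s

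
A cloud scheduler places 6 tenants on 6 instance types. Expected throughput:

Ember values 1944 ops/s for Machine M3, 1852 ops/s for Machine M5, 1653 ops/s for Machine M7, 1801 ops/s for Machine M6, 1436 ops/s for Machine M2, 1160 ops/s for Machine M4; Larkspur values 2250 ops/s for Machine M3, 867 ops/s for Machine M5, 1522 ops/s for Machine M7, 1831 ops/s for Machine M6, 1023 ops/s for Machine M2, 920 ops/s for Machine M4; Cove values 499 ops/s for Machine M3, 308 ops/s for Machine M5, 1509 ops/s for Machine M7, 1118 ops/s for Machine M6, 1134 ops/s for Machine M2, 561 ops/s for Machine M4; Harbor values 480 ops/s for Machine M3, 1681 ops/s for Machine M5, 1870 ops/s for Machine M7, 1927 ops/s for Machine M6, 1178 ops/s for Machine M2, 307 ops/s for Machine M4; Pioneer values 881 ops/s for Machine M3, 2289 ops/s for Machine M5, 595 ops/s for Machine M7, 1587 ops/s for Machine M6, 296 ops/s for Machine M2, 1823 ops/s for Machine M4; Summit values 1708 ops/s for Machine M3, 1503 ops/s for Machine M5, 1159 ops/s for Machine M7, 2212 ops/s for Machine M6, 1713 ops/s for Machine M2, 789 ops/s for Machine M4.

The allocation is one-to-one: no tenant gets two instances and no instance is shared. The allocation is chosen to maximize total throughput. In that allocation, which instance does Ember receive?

This is a one-to-one assignment (maximum-weight bipartite matching).
Optimal: Ember→Machine M5 (1852 ops/s), Larkspur→Machine M3 (2250 ops/s), Cove→Machine M2 (1134 ops/s), Harbor→Machine M7 (1870 ops/s), Pioneer→Machine M4 (1823 ops/s), Summit→Machine M6 (2212 ops/s) — total 1852+2250+1134+1870+1823+2212 = 11141 ops/s.
Column-greedy (each instance in turn goes to its best remaining tenant) gives 10618 ops/s, worse by 523.
Ember's own top instance is Machine M3 (1944 ops/s), but forcing Ember→Machine M3 and reassigning the rest optimally gives only 10501 ops/s — worse by 640.

Ember receives Machine M5.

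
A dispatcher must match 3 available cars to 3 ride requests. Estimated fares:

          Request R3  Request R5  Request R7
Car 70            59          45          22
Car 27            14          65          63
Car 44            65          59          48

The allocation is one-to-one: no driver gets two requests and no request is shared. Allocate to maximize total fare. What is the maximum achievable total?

Max total: $181

This is a one-to-one assignment (maximum-weight bipartite matching).
Optimal: Car 70→Request R3 ($59), Car 27→Request R7 ($63), Car 44→Request R5 ($59) — total 59+63+59 = $181.
Max-entry greedy (repeatedly take the single best remaining cell) gives $152, worse by 29.
Swapping Car 70↔Car 27 (Car 70→Request R7 $22, Car 27→Request R3 $14) loses 86.
Every other assignment is strictly worse.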